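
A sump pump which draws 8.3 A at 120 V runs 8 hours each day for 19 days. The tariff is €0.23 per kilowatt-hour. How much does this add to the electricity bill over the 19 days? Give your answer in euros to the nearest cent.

Power = 8.3 A × 120 V = 996 W = 0.996 kW
Runtime = 8 h/day × 19 days = 152 h
Energy = 0.996 kW × 152 h = 151.392 kWh
Cost = 151.392 kWh × €0.23/kWh = €34.82

€34.82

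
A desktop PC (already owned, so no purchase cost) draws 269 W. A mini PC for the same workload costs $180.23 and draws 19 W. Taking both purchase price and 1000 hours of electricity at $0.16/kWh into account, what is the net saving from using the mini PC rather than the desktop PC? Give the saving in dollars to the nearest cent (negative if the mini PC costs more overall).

desktop PC: $0.00 + (269/1000) kW × 1000 h × $0.16 = $0.00 + $43.04 = $43.04
mini PC: $180.23 + (19/1000) kW × 1000 h × $0.16 = $180.23 + $3.04 = $183.27
Saving = $43.04 − $183.27 = −$140.23

-$140.23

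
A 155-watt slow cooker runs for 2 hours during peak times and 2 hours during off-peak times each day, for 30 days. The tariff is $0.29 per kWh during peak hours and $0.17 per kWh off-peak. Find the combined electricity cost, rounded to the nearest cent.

$4.28

Peak energy = 0.155 kW × 2 h × 30 = 9.3 kWh
Off-peak energy = 0.155 kW × 2 h × 30 = 9.3 kWh
Cost = 9.3 × $0.29 + 9.3 × $0.17 = $2.697 + $1.581 = $4.28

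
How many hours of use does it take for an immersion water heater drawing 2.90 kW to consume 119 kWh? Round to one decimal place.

41.0 h

Hours = 119 kWh ÷ 2.9 kW = 41.0 h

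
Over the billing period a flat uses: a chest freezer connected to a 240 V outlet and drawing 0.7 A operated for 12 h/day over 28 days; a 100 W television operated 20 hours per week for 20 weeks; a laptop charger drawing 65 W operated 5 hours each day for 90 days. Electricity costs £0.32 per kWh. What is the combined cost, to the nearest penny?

chest freezer: Power = 0.7 A × 240 V = 168 W = 0.168 kW
chest freezer: Runtime = 12 h/day × 28 days = 336 h
chest freezer: 0.168 kW × 336 h = 56.448 kWh
television: Runtime = 20 h/week × 20 weeks = 400 h
television: 0.1 kW × 400 h = 40 kWh
laptop charger: Runtime = 5 h/day × 90 days = 450 h
laptop charger: 0.065 kW × 450 h = 29.25 kWh
Total energy = 125.698 kWh
Cost = 125.698 × £0.32 = £40.22

£40.22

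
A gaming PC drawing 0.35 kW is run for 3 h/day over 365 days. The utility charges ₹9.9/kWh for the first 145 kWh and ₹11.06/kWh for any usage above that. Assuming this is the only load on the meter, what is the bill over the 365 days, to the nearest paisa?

Runtime = 3 h/day × 365 days = 1095 h
Energy = 0.35 kW × 1095 h = 383.25 kWh
Tier 1 (0–145 kWh): 145 × ₹9.9 = ₹1435.5
Above 145 kWh: 238.25 × ₹11.06 = ₹2635.045
Bill = ₹4070.55

₹4070.55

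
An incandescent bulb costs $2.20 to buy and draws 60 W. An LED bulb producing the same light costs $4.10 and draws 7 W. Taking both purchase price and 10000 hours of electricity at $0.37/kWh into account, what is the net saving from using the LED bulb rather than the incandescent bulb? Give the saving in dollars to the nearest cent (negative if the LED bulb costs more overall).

$194.20

incandescent bulb: $2.20 + (60/1000) kW × 10000 h × $0.37 = $2.20 + $222 = $224.2
LED bulb: $4.10 + (7/1000) kW × 10000 h × $0.37 = $4.10 + $25.9 = $30
Saving = $224.2 − $30 = $194.2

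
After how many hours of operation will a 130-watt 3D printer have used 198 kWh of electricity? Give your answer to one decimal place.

Hours = 198 kWh ÷ 0.13 kW = 1523.1 h

1523.1 h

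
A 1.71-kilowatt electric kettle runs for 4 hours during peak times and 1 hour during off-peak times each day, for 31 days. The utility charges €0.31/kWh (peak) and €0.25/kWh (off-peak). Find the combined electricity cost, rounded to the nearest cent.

€78.98

Peak energy = 1.71 kW × 4 h × 31 = 212.04 kWh
Off-peak energy = 1.71 kW × 1 h × 31 = 53.01 kWh
Cost = 212.04 × €0.31 + 53.01 × €0.25 = €65.7324 + €13.2525 = €78.98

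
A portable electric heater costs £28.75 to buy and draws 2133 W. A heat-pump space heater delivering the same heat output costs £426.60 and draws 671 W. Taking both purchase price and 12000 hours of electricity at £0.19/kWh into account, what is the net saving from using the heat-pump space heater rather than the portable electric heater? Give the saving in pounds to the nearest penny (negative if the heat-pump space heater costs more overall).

£2935.51

portable electric heater: £28.75 + (2133/1000) kW × 12000 h × £0.19 = £28.75 + £4863.24 = £4891.99
heat-pump space heater: £426.60 + (671/1000) kW × 12000 h × £0.19 = £426.60 + £1529.88 = £1956.48
Saving = £4891.99 − £1956.48 = £2935.51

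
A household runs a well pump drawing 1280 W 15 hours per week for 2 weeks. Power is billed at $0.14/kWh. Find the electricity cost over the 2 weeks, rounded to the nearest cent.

Runtime = 15 h/week × 2 weeks = 30 h
Energy = 1.28 kW × 30 h = 38.4 kWh
Cost = 38.4 kWh × $0.14/kWh = $5.38

$5.38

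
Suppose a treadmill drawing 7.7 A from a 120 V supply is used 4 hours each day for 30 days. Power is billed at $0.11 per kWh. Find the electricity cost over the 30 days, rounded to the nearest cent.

Power = 7.7 A × 120 V = 924 W = 0.924 kW
Runtime = 4 h/day × 30 days = 120 h
Energy = 0.924 kW × 120 h = 110.88 kWh
Cost = 110.88 kWh × $0.11/kWh = $12.20

$12.20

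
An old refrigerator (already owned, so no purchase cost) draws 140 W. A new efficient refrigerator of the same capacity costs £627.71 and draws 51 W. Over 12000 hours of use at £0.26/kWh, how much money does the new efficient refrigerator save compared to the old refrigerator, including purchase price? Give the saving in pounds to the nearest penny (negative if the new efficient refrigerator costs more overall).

-£350.03

old refrigerator: £0.00 + (140/1000) kW × 12000 h × £0.26 = £0.00 + £436.8 = £436.8
new efficient refrigerator: £627.71 + (51/1000) kW × 12000 h × £0.26 = £627.71 + £159.12 = £786.83
Saving = £436.8 − £786.83 = −£350.03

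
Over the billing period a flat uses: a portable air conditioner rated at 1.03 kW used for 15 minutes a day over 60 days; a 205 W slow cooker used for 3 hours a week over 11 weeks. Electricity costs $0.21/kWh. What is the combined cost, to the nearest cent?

$4.67

portable air conditioner: Runtime = 15 min × 60 = 900 min = 15 h
portable air conditioner: 1.03 kW × 15 h = 15.45 kWh
slow cooker: Runtime = 3 h/week × 11 weeks = 33 h
slow cooker: 0.205 kW × 33 h = 6.765 kWh
Total energy = 22.215 kWh
Cost = 22.215 × $0.21 = $4.67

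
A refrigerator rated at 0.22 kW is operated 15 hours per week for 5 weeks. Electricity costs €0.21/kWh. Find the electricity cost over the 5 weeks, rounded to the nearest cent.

Runtime = 15 h/week × 5 weeks = 75 h
Energy = 0.22 kW × 75 h = 16.5 kWh
Cost = 16.5 kWh × €0.21/kWh = €3.47

€3.47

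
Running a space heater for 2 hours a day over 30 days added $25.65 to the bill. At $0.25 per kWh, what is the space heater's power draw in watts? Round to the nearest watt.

Energy = $25.65 ÷ $0.25/kWh = 102.6 kWh
Runtime = 2 h/day × 30 days = 60 h
Power = 102.6 kWh ÷ 60 h = 1.71 kW = 1710 W

1710 W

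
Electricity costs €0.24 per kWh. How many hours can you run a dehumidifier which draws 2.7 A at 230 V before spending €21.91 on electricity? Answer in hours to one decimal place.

147.0 h

Power = 2.7 A × 230 V = 621 W = 0.621 kW
Energy available = €21.91 ÷ €0.24/kWh = 91.2917 kWh
Hours = 91.2917 kWh ÷ 0.621 kW = 147.0 h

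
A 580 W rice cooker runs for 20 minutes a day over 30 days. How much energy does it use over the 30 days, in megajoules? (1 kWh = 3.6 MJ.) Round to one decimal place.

Runtime = 20 min × 30 = 600 min = 10 h
Energy = 0.58 kW × 10 h = 5.8 kWh
= 5.8 × 3.6 MJ = 20.9 MJ

20.9 MJ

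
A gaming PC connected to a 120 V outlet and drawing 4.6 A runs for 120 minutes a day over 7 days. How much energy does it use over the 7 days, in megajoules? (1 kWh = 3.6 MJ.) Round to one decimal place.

Power = 4.6 A × 120 V = 552 W = 0.552 kW
Runtime = 120 min × 7 = 840 min = 14 h
Energy = 0.552 kW × 14 h = 7.728 kWh
= 7.728 × 3.6 MJ = 27.8 MJ

27.8 MJ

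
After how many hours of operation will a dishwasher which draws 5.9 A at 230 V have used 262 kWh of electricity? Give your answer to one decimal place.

193.1 h

Power = 5.9 A × 230 V = 1357 W = 1.357 kW
Hours = 262 kWh ÷ 1.357 kW = 193.1 h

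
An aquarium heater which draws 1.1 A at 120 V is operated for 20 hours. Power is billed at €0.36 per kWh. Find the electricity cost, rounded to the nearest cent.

€0.95

Power = 1.1 A × 120 V = 132 W = 0.132 kW
Energy = 0.132 kW × 20 h = 2.64 kWh
Cost = 2.64 kWh × €0.36/kWh = €0.95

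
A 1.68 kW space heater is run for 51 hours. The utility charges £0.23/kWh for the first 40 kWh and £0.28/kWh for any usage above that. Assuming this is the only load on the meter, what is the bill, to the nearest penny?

£21.99

Energy = 1.68 kW × 51 h = 85.68 kWh
Tier 1 (0–40 kWh): 40 × £0.23 = £9.2
Above 40 kWh: 45.68 × £0.28 = £12.7904
Bill = £21.99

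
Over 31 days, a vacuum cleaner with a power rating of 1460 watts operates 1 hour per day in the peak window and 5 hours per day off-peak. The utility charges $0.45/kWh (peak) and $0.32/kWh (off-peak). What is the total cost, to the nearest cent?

$92.78

Peak energy = 1.46 kW × 1 h × 31 = 45.26 kWh
Off-peak energy = 1.46 kW × 5 h × 31 = 226.3 kWh
Cost = 45.26 × $0.45 + 226.3 × $0.32 = $20.367 + $72.416 = $92.78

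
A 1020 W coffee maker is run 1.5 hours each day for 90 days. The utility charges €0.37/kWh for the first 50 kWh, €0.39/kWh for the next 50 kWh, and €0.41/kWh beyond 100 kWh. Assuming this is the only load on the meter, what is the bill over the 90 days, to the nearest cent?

Runtime = 1.5 h/day × 90 days = 135 h
Energy = 1.02 kW × 135 h = 137.7 kWh
Tier 1 (0–50 kWh): 50 × €0.37 = €18.5
Tier 2 (50–100 kWh): 50 × €0.39 = €19.5
Above 100 kWh: 37.7 × €0.41 = €15.457
Bill = €53.46

€53.46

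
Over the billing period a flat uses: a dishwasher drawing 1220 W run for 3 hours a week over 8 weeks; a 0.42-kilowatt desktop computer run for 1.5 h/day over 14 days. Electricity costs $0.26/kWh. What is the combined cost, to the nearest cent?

$9.91

dishwasher: Runtime = 3 h/week × 8 weeks = 24 h
dishwasher: 1.22 kW × 24 h = 29.28 kWh
desktop computer: Runtime = 1.5 h/day × 14 days = 21 h
desktop computer: 0.42 kW × 21 h = 8.82 kWh
Total energy = 38.1 kWh
Cost = 38.1 × $0.26 = $9.91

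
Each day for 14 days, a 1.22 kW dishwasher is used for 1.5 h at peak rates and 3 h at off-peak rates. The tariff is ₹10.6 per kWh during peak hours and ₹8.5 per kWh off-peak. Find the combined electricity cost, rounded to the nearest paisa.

₹707.11

Peak energy = 1.22 kW × 1.5 h × 14 = 25.62 kWh
Off-peak energy = 1.22 kW × 3 h × 14 = 51.24 kWh
Cost = 25.62 × ₹10.6 + 51.24 × ₹8.5 = ₹271.572 + ₹435.54 = ₹707.11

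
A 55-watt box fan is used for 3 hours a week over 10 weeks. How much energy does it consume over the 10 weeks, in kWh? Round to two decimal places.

Runtime = 3 h/week × 10 weeks = 30 h
Energy = 0.055 kW × 30 h = 1.65 kWh

1.65 kWh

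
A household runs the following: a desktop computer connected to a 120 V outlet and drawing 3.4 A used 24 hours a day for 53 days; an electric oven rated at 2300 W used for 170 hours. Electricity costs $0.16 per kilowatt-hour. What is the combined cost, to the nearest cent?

desktop computer: Power = 3.4 A × 120 V = 408 W = 0.408 kW
desktop computer: Runtime = 24 h × 53 = 1272 h
desktop computer: 0.408 kW × 1272 h = 518.976 kWh
electric oven: 2.3 kW × 170 h = 391 kWh
Total energy = 909.976 kWh
Cost = 909.976 × $0.16 = $145.60

$145.60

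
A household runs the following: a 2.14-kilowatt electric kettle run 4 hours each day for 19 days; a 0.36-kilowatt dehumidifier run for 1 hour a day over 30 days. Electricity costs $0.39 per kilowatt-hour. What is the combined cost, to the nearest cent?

$67.64

electric kettle: Runtime = 4 h/day × 19 days = 76 h
electric kettle: 2.14 kW × 76 h = 162.64 kWh
dehumidifier: Runtime = 1 h/day × 30 days = 30 h
dehumidifier: 0.36 kW × 30 h = 10.8 kWh
Total energy = 173.44 kWh
Cost = 173.44 × $0.39 = $67.64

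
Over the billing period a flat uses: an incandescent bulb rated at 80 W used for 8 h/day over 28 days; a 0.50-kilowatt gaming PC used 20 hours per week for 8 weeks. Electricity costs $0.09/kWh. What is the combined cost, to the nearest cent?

$8.81

incandescent bulb: Runtime = 8 h/day × 28 days = 224 h
incandescent bulb: 0.08 kW × 224 h = 17.92 kWh
gaming PC: Runtime = 20 h/week × 8 weeks = 160 h
gaming PC: 0.5 kW × 160 h = 80 kWh
Total energy = 97.92 kWh
Cost = 97.92 × $0.09 = $8.81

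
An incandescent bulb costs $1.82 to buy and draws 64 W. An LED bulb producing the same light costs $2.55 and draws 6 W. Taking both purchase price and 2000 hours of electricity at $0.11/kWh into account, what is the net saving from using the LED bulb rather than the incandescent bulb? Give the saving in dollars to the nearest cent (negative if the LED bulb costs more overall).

incandescent bulb: $1.82 + (64/1000) kW × 2000 h × $0.11 = $1.82 + $14.08 = $15.9
LED bulb: $2.55 + (6/1000) kW × 2000 h × $0.11 = $2.55 + $1.32 = $3.87
Saving = $15.9 − $3.87 = $12.03

$12.03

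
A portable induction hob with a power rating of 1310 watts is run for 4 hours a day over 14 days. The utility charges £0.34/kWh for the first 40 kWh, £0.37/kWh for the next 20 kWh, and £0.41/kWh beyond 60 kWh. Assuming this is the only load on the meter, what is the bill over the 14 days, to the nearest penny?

£26.48

Runtime = 4 h/day × 14 days = 56 h
Energy = 1.31 kW × 56 h = 73.36 kWh
Tier 1 (0–40 kWh): 40 × £0.34 = £13.6
Tier 2 (40–60 kWh): 20 × £0.37 = £7.4
Above 60 kWh: 13.36 × £0.41 = £5.4776
Bill = £26.48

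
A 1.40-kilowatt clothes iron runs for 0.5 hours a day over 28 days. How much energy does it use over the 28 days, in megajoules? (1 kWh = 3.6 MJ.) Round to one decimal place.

Runtime = 0.5 h/day × 28 days = 14 h
Energy = 1.4 kW × 14 h = 19.6 kWh
= 19.6 × 3.6 MJ = 70.6 MJ

70.6 MJ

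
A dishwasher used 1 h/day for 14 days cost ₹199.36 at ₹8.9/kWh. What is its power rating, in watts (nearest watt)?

Energy = ₹199.36 ÷ ₹8.9/kWh = 22.4 kWh
Runtime = 1 h/day × 14 days = 14 h
Power = 22.4 kWh ÷ 14 h = 1.6 kW = 1600 W

1600 W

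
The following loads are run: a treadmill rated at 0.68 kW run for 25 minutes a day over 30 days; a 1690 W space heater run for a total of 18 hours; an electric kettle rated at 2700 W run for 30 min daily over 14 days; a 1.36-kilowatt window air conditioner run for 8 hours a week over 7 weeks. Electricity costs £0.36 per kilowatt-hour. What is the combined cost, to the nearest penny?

£48.23

treadmill: Runtime = 25 min × 30 = 750 min = 12.5 h
treadmill: 0.68 kW × 12.5 h = 8.5 kWh
space heater: 1.69 kW × 18 h = 30.42 kWh
electric kettle: Runtime = 30 min × 14 = 420 min = 7 h
electric kettle: 2.7 kW × 7 h = 18.9 kWh
window air conditioner: Runtime = 8 h/week × 7 weeks = 56 h
window air conditioner: 1.36 kW × 56 h = 76.16 kWh
Total energy = 133.98 kWh
Cost = 133.98 × £0.36 = £48.23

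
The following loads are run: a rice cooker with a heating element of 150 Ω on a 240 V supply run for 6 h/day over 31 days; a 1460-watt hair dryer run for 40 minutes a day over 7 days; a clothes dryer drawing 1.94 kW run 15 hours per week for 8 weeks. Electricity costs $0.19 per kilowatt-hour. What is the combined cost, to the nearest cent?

$59.10

rice cooker: Power = V²/R = 240²/150 = 384 W = 0.384 kW
rice cooker: Runtime = 6 h/day × 31 days = 186 h
rice cooker: 0.384 kW × 186 h = 71.424 kWh
hair dryer: Runtime = 40 min × 7 = 280 min = 4.666666… h
hair dryer: 1.46 kW × 4.666666… h = 6.813333… kWh
clothes dryer: Runtime = 15 h/week × 8 weeks = 120 h
clothes dryer: 1.94 kW × 120 h = 232.8 kWh
Total energy = 311.037333… kWh
Cost = 311.037333… × $0.19 = $59.10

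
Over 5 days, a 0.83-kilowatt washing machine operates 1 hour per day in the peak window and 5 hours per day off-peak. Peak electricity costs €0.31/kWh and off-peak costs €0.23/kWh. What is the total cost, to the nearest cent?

Peak energy = 0.83 kW × 1 h × 5 = 4.15 kWh
Off-peak energy = 0.83 kW × 5 h × 5 = 20.75 kWh
Cost = 4.15 × €0.31 + 20.75 × €0.23 = €1.2865 + €4.7725 = €6.06

€6.06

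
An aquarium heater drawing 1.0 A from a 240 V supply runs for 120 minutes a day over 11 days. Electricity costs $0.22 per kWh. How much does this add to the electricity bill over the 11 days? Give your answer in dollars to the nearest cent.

Power = 1.0 A × 240 V = 240 W = 0.24 kW
Runtime = 120 min × 11 = 1320 min = 22 h
Energy = 0.24 kW × 22 h = 5.28 kWh
Cost = 5.28 kWh × $0.22/kWh = $1.16

$1.16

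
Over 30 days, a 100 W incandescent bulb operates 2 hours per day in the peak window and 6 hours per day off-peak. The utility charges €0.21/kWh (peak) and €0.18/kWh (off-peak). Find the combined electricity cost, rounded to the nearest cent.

€4.50

Peak energy = 0.1 kW × 2 h × 30 = 6 kWh
Off-peak energy = 0.1 kW × 6 h × 30 = 18 kWh
Cost = 6 × €0.21 + 18 × €0.18 = €1.26 + €3.24 = €4.50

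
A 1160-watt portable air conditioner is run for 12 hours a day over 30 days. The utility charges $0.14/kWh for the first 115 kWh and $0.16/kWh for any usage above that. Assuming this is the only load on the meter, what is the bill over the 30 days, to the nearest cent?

$64.52

Runtime = 12 h/day × 30 days = 360 h
Energy = 1.16 kW × 360 h = 417.6 kWh
Tier 1 (0–115 kWh): 115 × $0.14 = $16.1
Above 115 kWh: 302.6 × $0.16 = $48.416
Bill = $64.52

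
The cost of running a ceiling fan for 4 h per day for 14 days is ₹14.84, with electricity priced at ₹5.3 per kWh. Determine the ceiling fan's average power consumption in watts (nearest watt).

Energy = ₹14.84 ÷ ₹5.3/kWh = 2.8 kWh
Runtime = 4 h/day × 14 days = 56 h
Power = 2.8 kWh ÷ 56 h = 0.05 kW = 50 W

50 W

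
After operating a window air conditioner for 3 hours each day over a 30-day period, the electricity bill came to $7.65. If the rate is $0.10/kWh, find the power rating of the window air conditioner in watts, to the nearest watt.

Energy = $7.65 ÷ $0.10/kWh = 76.5 kWh
Runtime = 3 h/day × 30 days = 90 h
Power = 76.5 kWh ÷ 90 h = 0.85 kW = 850 W

850 W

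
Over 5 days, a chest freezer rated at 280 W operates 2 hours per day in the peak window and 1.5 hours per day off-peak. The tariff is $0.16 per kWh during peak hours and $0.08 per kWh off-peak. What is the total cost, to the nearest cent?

Peak energy = 0.28 kW × 2 h × 5 = 2.8 kWh
Off-peak energy = 0.28 kW × 1.5 h × 5 = 2.1 kWh
Cost = 2.8 × $0.16 + 2.1 × $0.08 = $0.448 + $0.168 = $0.62

$0.62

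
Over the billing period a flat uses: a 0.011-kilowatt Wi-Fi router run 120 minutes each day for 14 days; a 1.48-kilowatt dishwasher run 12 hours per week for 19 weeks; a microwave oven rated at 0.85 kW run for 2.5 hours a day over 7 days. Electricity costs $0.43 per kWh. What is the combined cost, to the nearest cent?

$151.63

Wi-Fi router: Runtime = 120 min × 14 = 1680 min = 28 h
Wi-Fi router: 0.011 kW × 28 h = 0.308 kWh
dishwasher: Runtime = 12 h/week × 19 weeks = 228 h
dishwasher: 1.48 kW × 228 h = 337.44 kWh
microwave oven: Runtime = 2.5 h/day × 7 days = 17.5 h
microwave oven: 0.85 kW × 17.5 h = 14.875 kWh
Total energy = 352.623 kWh
Cost = 352.623 × $0.43 = $151.63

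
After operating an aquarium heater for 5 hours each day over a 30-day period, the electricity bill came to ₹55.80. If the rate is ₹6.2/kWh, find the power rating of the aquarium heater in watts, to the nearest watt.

Energy = ₹55.80 ÷ ₹6.2/kWh = 9 kWh
Runtime = 5 h/day × 30 days = 150 h
Power = 9 kWh ÷ 150 h = 0.06 kW = 60 W

60 W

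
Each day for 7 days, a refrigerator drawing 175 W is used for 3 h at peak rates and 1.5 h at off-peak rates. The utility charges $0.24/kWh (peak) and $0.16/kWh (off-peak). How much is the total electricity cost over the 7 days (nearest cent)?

$1.18

Peak energy = 0.175 kW × 3 h × 7 = 3.675 kWh
Off-peak energy = 0.175 kW × 1.5 h × 7 = 1.8375 kWh
Cost = 3.675 × $0.24 + 1.8375 × $0.16 = $0.882 + $0.294 = $1.18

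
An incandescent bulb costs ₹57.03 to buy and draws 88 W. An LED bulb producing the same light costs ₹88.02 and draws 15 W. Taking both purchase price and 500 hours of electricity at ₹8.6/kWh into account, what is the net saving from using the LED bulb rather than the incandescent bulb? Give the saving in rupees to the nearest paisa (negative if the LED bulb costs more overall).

₹282.91

incandescent bulb: ₹57.03 + (88/1000) kW × 500 h × ₹8.6 = ₹57.03 + ₹378.4 = ₹435.43
LED bulb: ₹88.02 + (15/1000) kW × 500 h × ₹8.6 = ₹88.02 + ₹64.5 = ₹152.52
Saving = ₹435.43 − ₹152.52 = ₹282.91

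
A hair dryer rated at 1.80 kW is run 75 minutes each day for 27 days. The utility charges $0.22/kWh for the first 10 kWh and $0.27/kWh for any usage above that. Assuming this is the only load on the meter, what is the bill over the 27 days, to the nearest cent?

$15.90

Runtime = 75 min × 27 = 2025 min = 33.75 h
Energy = 1.8 kW × 33.75 h = 60.75 kWh
Tier 1 (0–10 kWh): 10 × $0.22 = $2.2
Above 10 kWh: 50.75 × $0.27 = $13.7025
Bill = $15.90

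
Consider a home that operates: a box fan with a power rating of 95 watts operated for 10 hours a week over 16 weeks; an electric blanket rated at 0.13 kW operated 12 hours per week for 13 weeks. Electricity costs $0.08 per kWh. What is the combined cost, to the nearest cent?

box fan: Runtime = 10 h/week × 16 weeks = 160 h
box fan: 0.095 kW × 160 h = 15.2 kWh
electric blanket: Runtime = 12 h/week × 13 weeks = 156 h
electric blanket: 0.13 kW × 156 h = 20.28 kWh
Total energy = 35.48 kWh
Cost = 35.48 × $0.08 = $2.84

$2.84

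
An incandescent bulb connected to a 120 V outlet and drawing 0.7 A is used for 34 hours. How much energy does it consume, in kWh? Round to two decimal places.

2.86 kWh

Power = 0.7 A × 120 V = 84 W = 0.084 kW
Energy = 0.084 kW × 34 h = 2.856 kWh ≈ 2.86 kWh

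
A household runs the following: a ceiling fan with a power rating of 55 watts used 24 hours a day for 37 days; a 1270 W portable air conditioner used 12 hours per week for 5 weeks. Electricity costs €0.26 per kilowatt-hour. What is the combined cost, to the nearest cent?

ceiling fan: Runtime = 24 h × 37 = 888 h
ceiling fan: 0.055 kW × 888 h = 48.84 kWh
portable air conditioner: Runtime = 12 h/week × 5 weeks = 60 h
portable air conditioner: 1.27 kW × 60 h = 76.2 kWh
Total energy = 125.04 kWh
Cost = 125.04 × €0.26 = €32.51

€32.51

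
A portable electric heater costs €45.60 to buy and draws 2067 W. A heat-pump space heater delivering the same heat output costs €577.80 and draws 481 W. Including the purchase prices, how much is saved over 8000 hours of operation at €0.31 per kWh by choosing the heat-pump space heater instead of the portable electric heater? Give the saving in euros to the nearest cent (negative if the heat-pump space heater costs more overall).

portable electric heater: €45.60 + (2067/1000) kW × 8000 h × €0.31 = €45.60 + €5126.16 = €5171.76
heat-pump space heater: €577.80 + (481/1000) kW × 8000 h × €0.31 = €577.80 + €1192.88 = €1770.68
Saving = €5171.76 − €1770.68 = €3401.08

€3401.08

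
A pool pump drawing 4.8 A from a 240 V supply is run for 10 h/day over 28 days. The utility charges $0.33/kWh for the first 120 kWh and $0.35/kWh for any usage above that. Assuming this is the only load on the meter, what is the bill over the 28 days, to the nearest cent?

Power = 4.8 A × 240 V = 1152 W = 1.152 kW
Runtime = 10 h/day × 28 days = 280 h
Energy = 1.152 kW × 280 h = 322.56 kWh
Tier 1 (0–120 kWh): 120 × $0.33 = $39.6
Above 120 kWh: 202.56 × $0.35 = $70.896
Bill = $110.50

$110.50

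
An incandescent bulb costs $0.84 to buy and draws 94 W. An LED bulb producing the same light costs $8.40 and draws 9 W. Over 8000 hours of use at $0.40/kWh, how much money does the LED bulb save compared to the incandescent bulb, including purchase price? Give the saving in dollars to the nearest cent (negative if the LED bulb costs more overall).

$264.44

incandescent bulb: $0.84 + (94/1000) kW × 8000 h × $0.40 = $0.84 + $300.8 = $301.64
LED bulb: $8.40 + (9/1000) kW × 8000 h × $0.40 = $8.40 + $28.8 = $37.2
Saving = $301.64 − $37.2 = $264.44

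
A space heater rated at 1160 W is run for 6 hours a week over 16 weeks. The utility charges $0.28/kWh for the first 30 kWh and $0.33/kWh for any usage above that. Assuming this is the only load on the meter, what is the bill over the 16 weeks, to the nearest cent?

Runtime = 6 h/week × 16 weeks = 96 h
Energy = 1.16 kW × 96 h = 111.36 kWh
Tier 1 (0–30 kWh): 30 × $0.28 = $8.4
Above 30 kWh: 81.36 × $0.33 = $26.8488
Bill = $35.25

$35.25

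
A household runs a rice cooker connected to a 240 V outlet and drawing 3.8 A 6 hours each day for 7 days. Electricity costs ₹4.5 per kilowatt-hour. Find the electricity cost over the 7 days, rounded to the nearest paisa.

Power = 3.8 A × 240 V = 912 W = 0.912 kW
Runtime = 6 h/day × 7 days = 42 h
Energy = 0.912 kW × 42 h = 38.304 kWh
Cost = 38.304 kWh × ₹4.5/kWh = ₹172.37

₹172.37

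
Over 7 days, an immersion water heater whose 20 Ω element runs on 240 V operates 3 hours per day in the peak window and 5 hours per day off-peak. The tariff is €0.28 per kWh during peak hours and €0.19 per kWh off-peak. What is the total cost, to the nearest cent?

Power = V²/R = 240²/20 = 2880 W = 2.88 kW
Peak energy = 2.88 kW × 3 h × 7 = 60.48 kWh
Off-peak energy = 2.88 kW × 5 h × 7 = 100.8 kWh
Cost = 60.48 × €0.28 + 100.8 × €0.19 = €16.9344 + €19.152 = €36.09

€36.09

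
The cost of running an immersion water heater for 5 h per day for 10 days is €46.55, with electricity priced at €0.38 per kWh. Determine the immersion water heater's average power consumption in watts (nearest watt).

2450 W

Energy = €46.55 ÷ €0.38/kWh = 122.5 kWh
Runtime = 5 h/day × 10 days = 50 h
Power = 122.5 kWh ÷ 50 h = 2.45 kW = 2450 W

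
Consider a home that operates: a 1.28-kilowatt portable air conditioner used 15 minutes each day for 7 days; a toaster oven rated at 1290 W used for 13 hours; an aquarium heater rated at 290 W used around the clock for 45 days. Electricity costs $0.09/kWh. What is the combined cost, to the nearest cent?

portable air conditioner: Runtime = 15 min × 7 = 105 min = 1.75 h
portable air conditioner: 1.28 kW × 1.75 h = 2.24 kWh
toaster oven: 1.29 kW × 13 h = 16.77 kWh
aquarium heater: Runtime = 24 h × 45 = 1080 h
aquarium heater: 0.29 kW × 1080 h = 313.2 kWh
Total energy = 332.21 kWh
Cost = 332.21 × $0.09 = $29.90

$29.90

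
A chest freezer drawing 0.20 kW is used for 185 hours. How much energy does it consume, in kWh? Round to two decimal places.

Energy = 0.2 kW × 185 h = 37 kWh

37.00 kWh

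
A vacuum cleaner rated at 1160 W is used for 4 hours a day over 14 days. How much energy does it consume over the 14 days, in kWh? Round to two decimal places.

64.96 kWh

Runtime = 4 h/day × 14 days = 56 h
Energy = 1.16 kW × 56 h = 64.96 kWh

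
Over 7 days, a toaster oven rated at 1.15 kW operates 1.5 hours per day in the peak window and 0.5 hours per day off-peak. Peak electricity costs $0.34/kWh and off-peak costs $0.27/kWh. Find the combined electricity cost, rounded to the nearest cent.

$5.19

Peak energy = 1.15 kW × 1.5 h × 7 = 12.075 kWh
Off-peak energy = 1.15 kW × 0.5 h × 7 = 4.025 kWh
Cost = 12.075 × $0.34 + 4.025 × $0.27 = $4.1055 + $1.08675 = $5.19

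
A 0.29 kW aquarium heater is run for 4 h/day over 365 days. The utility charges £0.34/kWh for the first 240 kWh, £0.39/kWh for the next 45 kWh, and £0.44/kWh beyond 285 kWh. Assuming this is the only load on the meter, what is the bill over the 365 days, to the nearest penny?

£160.05

Runtime = 4 h/day × 365 days = 1460 h
Energy = 0.29 kW × 1460 h = 423.4 kWh
Tier 1 (0–240 kWh): 240 × £0.34 = £81.6
Tier 2 (240–285 kWh): 45 × £0.39 = £17.55
Above 285 kWh: 138.4 × £0.44 = £60.896
Bill = £160.05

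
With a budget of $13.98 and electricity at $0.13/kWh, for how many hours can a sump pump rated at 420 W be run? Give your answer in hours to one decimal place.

256.0 h

Energy available = $13.98 ÷ $0.13/kWh = 107.5385 kWh
Hours = 107.5385 kWh ÷ 0.42 kW = 256.0 h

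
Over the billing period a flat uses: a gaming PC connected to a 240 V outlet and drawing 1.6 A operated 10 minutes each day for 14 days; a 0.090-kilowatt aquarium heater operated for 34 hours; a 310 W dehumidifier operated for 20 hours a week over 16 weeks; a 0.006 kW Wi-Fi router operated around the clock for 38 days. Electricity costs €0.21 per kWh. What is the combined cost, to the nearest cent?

€22.81

gaming PC: Power = 1.6 A × 240 V = 384 W = 0.384 kW
gaming PC: Runtime = 10 min × 14 = 140 min = 2.333333… h
gaming PC: 0.384 kW × 2.333333… h = 0.896 kWh
aquarium heater: 0.09 kW × 34 h = 3.06 kWh
dehumidifier: Runtime = 20 h/week × 16 weeks = 320 h
dehumidifier: 0.31 kW × 320 h = 99.2 kWh
Wi-Fi router: Runtime = 24 h × 38 = 912 h
Wi-Fi router: 0.006 kW × 912 h = 5.472 kWh
Total energy = 108.628 kWh
Cost = 108.628 × €0.21 = €22.81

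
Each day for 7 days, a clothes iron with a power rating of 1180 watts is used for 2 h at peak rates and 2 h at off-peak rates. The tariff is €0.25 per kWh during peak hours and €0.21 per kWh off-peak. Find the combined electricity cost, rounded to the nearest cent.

Peak energy = 1.18 kW × 2 h × 7 = 16.52 kWh
Off-peak energy = 1.18 kW × 2 h × 7 = 16.52 kWh
Cost = 16.52 × €0.25 + 16.52 × €0.21 = €4.13 + €3.4692 = €7.60

€7.60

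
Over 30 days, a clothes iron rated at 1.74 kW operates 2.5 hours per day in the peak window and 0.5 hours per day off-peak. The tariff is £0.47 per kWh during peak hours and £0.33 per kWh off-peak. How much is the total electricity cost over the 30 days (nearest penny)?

£69.95

Peak energy = 1.74 kW × 2.5 h × 30 = 130.5 kWh
Off-peak energy = 1.74 kW × 0.5 h × 30 = 26.1 kWh
Cost = 130.5 × £0.47 + 26.1 × £0.33 = £61.335 + £8.613 = £69.95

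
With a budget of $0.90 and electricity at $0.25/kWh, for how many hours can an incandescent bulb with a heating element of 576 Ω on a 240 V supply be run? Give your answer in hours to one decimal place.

36.0 h

Power = V²/R = 240²/576 = 100 W = 0.1 kW
Energy available = $0.90 ÷ $0.25/kWh = 3.6 kWh
Hours = 3.6 kWh ÷ 0.1 kW = 36.0 h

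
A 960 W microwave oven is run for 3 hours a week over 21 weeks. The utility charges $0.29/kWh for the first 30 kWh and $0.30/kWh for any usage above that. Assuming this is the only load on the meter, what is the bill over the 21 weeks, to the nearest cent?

$17.84

Runtime = 3 h/week × 21 weeks = 63 h
Energy = 0.96 kW × 63 h = 60.48 kWh
Tier 1 (0–30 kWh): 30 × $0.29 = $8.7
Above 30 kWh: 30.48 × $0.30 = $9.144
Bill = $17.84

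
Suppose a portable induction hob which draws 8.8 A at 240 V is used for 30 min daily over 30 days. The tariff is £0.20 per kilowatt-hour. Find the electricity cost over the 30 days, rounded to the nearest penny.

£6.34

Power = 8.8 A × 240 V = 2112 W = 2.112 kW
Runtime = 30 min × 30 = 900 min = 15 h
Energy = 2.112 kW × 15 h = 31.68 kWh
Cost = 31.68 kWh × £0.20/kWh = £6.34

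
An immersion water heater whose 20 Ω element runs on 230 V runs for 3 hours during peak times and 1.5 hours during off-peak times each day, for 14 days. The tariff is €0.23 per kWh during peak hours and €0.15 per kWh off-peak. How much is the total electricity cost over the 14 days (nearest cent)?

€33.88

Power = V²/R = 230²/20 = 2645 W = 2.645 kW
Peak energy = 2.645 kW × 3 h × 14 = 111.09 kWh
Off-peak energy = 2.645 kW × 1.5 h × 14 = 55.545 kWh
Cost = 111.09 × €0.23 + 55.545 × €0.15 = €25.5507 + €8.33175 = €33.88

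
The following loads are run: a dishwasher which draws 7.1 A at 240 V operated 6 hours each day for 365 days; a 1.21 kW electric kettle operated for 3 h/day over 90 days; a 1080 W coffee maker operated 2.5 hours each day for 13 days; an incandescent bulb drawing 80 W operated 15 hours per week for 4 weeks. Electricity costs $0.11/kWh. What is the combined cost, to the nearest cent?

dishwasher: Power = 7.1 A × 240 V = 1704 W = 1.704 kW
dishwasher: Runtime = 6 h/day × 365 days = 2190 h
dishwasher: 1.704 kW × 2190 h = 3731.76 kWh
electric kettle: Runtime = 3 h/day × 90 days = 270 h
electric kettle: 1.21 kW × 270 h = 326.7 kWh
coffee maker: Runtime = 2.5 h/day × 13 days = 32.5 h
coffee maker: 1.08 kW × 32.5 h = 35.1 kWh
incandescent bulb: Runtime = 15 h/week × 4 weeks = 60 h
incandescent bulb: 0.08 kW × 60 h = 4.8 kWh
Total energy = 4098.36 kWh
Cost = 4098.36 × $0.11 = $450.82

$450.82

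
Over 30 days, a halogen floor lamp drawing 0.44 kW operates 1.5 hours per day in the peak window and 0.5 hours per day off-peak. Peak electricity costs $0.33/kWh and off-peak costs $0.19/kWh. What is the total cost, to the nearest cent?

Peak energy = 0.44 kW × 1.5 h × 30 = 19.8 kWh
Off-peak energy = 0.44 kW × 0.5 h × 30 = 6.6 kWh
Cost = 19.8 × $0.33 + 6.6 × $0.19 = $6.534 + $1.254 = $7.79

$7.79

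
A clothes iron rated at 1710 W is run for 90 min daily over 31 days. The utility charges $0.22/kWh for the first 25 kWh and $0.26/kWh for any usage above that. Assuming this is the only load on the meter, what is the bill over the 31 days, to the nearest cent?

$19.67

Runtime = 90 min × 31 = 2790 min = 46.5 h
Energy = 1.71 kW × 46.5 h = 79.515 kWh
Tier 1 (0–25 kWh): 25 × $0.22 = $5.5
Above 25 kWh: 54.515 × $0.26 = $14.1739
Bill = $19.67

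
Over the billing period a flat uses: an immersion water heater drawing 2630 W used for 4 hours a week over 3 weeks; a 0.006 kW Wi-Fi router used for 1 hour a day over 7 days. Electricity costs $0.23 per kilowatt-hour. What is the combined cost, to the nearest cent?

immersion water heater: Runtime = 4 h/week × 3 weeks = 12 h
immersion water heater: 2.63 kW × 12 h = 31.56 kWh
Wi-Fi router: Runtime = 1 h/day × 7 days = 7 h
Wi-Fi router: 0.006 kW × 7 h = 0.042 kWh
Total energy = 31.602 kWh
Cost = 31.602 × $0.23 = $7.27

$7.27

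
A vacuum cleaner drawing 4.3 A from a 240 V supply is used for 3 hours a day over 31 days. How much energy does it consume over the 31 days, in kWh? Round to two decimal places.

Power = 4.3 A × 240 V = 1032 W = 1.032 kW
Runtime = 3 h/day × 31 days = 93 h
Energy = 1.032 kW × 93 h = 95.976 kWh ≈ 95.98 kWh

95.98 kWh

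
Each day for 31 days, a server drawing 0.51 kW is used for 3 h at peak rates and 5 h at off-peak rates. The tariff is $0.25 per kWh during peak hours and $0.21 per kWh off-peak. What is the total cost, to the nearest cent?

$28.46

Peak energy = 0.51 kW × 3 h × 31 = 47.43 kWh
Off-peak energy = 0.51 kW × 5 h × 31 = 79.05 kWh
Cost = 47.43 × $0.25 + 79.05 × $0.21 = $11.8575 + $16.6005 = $28.46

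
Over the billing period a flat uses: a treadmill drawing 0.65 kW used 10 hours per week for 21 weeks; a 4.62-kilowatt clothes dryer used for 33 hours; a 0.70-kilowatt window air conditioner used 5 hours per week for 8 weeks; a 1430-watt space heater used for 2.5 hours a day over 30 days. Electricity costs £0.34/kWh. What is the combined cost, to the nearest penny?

treadmill: Runtime = 10 h/week × 21 weeks = 210 h
treadmill: 0.65 kW × 210 h = 136.5 kWh
clothes dryer: 4.62 kW × 33 h = 152.46 kWh
window air conditioner: Runtime = 5 h/week × 8 weeks = 40 h
window air conditioner: 0.7 kW × 40 h = 28 kWh
space heater: Runtime = 2.5 h/day × 30 days = 75 h
space heater: 1.43 kW × 75 h = 107.25 kWh
Total energy = 424.21 kWh
Cost = 424.21 × £0.34 = £144.23

£144.23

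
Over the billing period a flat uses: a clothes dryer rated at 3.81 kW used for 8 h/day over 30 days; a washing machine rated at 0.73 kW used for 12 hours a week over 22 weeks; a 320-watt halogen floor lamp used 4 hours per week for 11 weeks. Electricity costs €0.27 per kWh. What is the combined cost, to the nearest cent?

clothes dryer: Runtime = 8 h/day × 30 days = 240 h
clothes dryer: 3.81 kW × 240 h = 914.4 kWh
washing machine: Runtime = 12 h/week × 22 weeks = 264 h
washing machine: 0.73 kW × 264 h = 192.72 kWh
halogen floor lamp: Runtime = 4 h/week × 11 weeks = 44 h
halogen floor lamp: 0.32 kW × 44 h = 14.08 kWh
Total energy = 1121.2 kWh
Cost = 1121.2 × €0.27 = €302.72

€302.72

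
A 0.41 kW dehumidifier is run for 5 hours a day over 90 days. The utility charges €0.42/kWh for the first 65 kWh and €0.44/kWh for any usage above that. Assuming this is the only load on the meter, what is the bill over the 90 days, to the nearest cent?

€79.88

Runtime = 5 h/day × 90 days = 450 h
Energy = 0.41 kW × 450 h = 184.5 kWh
Tier 1 (0–65 kWh): 65 × €0.42 = €27.3
Above 65 kWh: 119.5 × €0.44 = €52.58
Bill = €79.88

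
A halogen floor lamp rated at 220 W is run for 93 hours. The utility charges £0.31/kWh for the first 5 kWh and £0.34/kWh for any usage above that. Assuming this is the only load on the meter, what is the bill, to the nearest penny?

£6.81

Energy = 0.22 kW × 93 h = 20.46 kWh
Tier 1 (0–5 kWh): 5 × £0.31 = £1.55
Above 5 kWh: 15.46 × £0.34 = £5.2564
Bill = £6.81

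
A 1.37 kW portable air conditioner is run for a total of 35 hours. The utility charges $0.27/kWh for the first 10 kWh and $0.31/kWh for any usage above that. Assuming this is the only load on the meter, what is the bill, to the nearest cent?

$14.46

Energy = 1.37 kW × 35 h = 47.95 kWh
Tier 1 (0–10 kWh): 10 × $0.27 = $2.7
Above 10 kWh: 37.95 × $0.31 = $11.7645
Bill = $14.46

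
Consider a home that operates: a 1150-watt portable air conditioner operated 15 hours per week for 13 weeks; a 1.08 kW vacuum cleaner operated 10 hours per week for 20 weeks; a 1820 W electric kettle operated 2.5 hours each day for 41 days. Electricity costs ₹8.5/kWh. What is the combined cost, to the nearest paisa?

portable air conditioner: Runtime = 15 h/week × 13 weeks = 195 h
portable air conditioner: 1.15 kW × 195 h = 224.25 kWh
vacuum cleaner: Runtime = 10 h/week × 20 weeks = 200 h
vacuum cleaner: 1.08 kW × 200 h = 216 kWh
electric kettle: Runtime = 2.5 h/day × 41 days = 102.5 h
electric kettle: 1.82 kW × 102.5 h = 186.55 kWh
Total energy = 626.8 kWh
Cost = 626.8 × ₹8.5 = ₹5327.80

₹5327.80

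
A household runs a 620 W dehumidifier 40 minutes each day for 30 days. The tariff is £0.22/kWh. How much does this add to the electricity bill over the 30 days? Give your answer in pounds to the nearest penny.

Runtime = 40 min × 30 = 1200 min = 20 h
Energy = 0.62 kW × 20 h = 12.4 kWh
Cost = 12.4 kWh × £0.22/kWh = £2.73

£2.73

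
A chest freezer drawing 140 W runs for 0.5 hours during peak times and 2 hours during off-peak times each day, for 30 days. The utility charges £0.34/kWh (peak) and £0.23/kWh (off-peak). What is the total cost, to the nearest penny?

Peak energy = 0.14 kW × 0.5 h × 30 = 2.1 kWh
Off-peak energy = 0.14 kW × 2 h × 30 = 8.4 kWh
Cost = 2.1 × £0.34 + 8.4 × £0.23 = £0.714 + £1.932 = £2.65

£2.65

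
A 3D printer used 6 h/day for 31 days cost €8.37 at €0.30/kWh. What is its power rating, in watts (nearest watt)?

Energy = €8.37 ÷ €0.30/kWh = 27.9 kWh
Runtime = 6 h/day × 31 days = 186 h
Power = 27.9 kWh ÷ 186 h = 0.15 kW = 150 W

150 W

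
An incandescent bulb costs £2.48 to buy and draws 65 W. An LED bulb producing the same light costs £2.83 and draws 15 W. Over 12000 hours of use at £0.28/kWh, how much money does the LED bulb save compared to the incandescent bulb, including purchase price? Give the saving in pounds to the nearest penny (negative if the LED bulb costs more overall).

£167.65

incandescent bulb: £2.48 + (65/1000) kW × 12000 h × £0.28 = £2.48 + £218.4 = £220.88
LED bulb: £2.83 + (15/1000) kW × 12000 h × £0.28 = £2.83 + £50.4 = £53.23
Saving = £220.88 − £53.23 = £167.65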